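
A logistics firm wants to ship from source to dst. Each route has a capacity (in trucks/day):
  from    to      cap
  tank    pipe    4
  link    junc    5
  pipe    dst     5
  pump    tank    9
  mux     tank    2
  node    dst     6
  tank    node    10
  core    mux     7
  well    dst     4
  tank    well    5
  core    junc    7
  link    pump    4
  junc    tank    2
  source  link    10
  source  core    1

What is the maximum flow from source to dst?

7

Augment source->link->pump->tank->pipe->dst: bottleneck 4. Total 4.
Augment source->link->junc->tank->node->dst: bottleneck 2. Total 6.
Augment source->core->mux->tank->node->dst: bottleneck 1. Total 7.
No augmenting path remains in the residual graph.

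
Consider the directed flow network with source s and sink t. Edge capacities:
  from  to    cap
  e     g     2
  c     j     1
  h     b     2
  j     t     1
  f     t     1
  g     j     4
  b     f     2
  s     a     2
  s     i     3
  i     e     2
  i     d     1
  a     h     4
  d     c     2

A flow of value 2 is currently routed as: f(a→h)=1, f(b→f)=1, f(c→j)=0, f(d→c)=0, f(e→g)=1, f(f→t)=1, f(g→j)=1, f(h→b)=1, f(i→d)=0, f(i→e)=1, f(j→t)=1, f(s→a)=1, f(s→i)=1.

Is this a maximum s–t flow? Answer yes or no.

Yes

Residual reachable from s: {a, b, c, d, e, f, g, h, i, j, s}; t is not reachable.
Saturated cut: f→t, j→t with total capacity 2 = current flow value. Flow is maximum.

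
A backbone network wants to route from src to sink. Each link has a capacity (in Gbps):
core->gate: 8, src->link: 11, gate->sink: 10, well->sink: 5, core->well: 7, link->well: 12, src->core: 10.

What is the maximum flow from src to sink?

Augment src->link->well->sink: bottleneck 5. Total 5.
Augment src->core->gate->sink: bottleneck 8. Total 13.
No augmenting path remains in the residual graph.

13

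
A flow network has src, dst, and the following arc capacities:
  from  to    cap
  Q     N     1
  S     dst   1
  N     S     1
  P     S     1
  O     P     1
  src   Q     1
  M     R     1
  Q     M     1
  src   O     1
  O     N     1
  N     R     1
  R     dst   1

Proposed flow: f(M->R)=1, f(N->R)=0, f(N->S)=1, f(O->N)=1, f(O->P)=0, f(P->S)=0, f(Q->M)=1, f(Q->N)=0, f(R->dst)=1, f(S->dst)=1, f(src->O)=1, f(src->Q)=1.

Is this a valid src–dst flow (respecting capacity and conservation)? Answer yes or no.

Every edge has 0 ≤ f(e) ≤ cap(e).
At each intermediate node, inflow equals outflow.

Yes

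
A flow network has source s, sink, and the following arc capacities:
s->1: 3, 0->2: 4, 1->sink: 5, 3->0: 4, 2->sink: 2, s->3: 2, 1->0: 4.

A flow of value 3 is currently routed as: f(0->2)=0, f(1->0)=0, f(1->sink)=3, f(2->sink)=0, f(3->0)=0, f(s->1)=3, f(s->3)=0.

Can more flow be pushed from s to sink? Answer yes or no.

Yes

Residual path s->3->0->2->sink has bottleneck 2 > 0.
Pushing 2 along it raises the flow to 5, so the given flow is not maximum.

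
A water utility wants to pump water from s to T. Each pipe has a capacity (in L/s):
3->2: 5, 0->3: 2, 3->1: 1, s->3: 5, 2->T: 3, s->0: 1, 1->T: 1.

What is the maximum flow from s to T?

4

Augment s->3->2->T: bottleneck 3. Total 3.
Augment s->3->1->T: bottleneck 1. Total 4.
No augmenting path remains in the residual graph.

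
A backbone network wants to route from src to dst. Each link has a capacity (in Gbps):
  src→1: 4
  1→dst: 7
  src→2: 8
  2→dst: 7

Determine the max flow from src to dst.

Augment src→2→dst: bottleneck 7. Total 7.
Augment src→1→dst: bottleneck 4. Total 11.
No augmenting path remains in the residual graph.

11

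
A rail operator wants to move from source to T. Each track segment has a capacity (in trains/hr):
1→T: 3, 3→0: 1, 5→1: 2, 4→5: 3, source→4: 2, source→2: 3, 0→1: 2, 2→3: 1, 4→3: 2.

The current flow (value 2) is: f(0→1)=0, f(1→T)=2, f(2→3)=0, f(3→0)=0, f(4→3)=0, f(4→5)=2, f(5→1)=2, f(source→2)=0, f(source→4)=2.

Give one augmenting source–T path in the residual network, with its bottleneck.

source→2→3→0→1→T, bottleneck 1

Residual along source→2→3→0→1→T: source→2: 3, 2→3: 1, 3→0: 1, 0→1: 2, 1→T: 1.
Bottleneck = min = 1.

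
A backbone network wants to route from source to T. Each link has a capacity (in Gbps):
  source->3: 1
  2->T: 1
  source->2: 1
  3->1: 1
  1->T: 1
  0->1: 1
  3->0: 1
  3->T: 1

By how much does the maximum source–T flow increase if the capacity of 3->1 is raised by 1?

0

Original max flow = 2.
Edge 3->1 does not cross the min cut (source side {source}), so extra capacity there cannot help.
New max flow = 2. Increase = 0.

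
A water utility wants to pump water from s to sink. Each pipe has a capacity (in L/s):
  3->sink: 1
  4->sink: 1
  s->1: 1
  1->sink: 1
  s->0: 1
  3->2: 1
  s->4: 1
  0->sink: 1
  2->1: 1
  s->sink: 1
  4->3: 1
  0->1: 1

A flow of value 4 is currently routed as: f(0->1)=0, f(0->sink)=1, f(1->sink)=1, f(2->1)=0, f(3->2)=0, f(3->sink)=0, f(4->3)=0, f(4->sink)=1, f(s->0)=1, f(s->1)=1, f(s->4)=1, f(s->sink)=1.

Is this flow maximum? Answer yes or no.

Yes

Residual reachable from s: {s}; sink is not reachable.
Saturated cut: s->4, s->0, s->1, s->sink with total capacity 4 = current flow value. Flow is maximum.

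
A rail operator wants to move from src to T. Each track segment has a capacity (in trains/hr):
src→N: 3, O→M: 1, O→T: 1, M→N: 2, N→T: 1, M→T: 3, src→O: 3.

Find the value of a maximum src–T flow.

Augment src→O→T: bottleneck 1. Total 1.
Augment src→N→T: bottleneck 1. Total 2.
Augment src→O→M→T: bottleneck 1. Total 3.
No augmenting path remains in the residual graph.

3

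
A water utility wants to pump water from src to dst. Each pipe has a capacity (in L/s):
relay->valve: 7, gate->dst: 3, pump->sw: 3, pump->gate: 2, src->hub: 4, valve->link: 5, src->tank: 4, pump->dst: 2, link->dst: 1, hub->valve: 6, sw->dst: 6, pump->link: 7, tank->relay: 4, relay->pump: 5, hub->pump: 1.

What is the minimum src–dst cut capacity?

6

Max flow = 6 (via 4 augmenting paths).
In the residual at optimum, the set reachable from src is {hub, link, src, valve}.
Cut edges: src->tank (cap 4), hub->pump (cap 1), link->dst (cap 1). Sum = 6.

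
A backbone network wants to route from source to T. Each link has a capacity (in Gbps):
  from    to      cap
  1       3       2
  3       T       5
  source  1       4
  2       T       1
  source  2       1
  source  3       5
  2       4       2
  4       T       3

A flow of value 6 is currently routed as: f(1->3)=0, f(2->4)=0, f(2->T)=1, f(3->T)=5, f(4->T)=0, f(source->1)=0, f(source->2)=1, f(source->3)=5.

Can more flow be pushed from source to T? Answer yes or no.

No

Residual reachable from source: {1, 3, source}; T is not reachable.
Saturated cut: source->2, 3->T with total capacity 6 = current flow value. Flow is maximum.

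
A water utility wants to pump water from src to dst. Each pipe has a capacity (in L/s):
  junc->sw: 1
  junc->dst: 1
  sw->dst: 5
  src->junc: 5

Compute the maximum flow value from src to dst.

Augment src->junc->dst: bottleneck 1. Total 1.
Augment src->junc->sw->dst: bottleneck 1. Total 2.
No augmenting path remains in the residual graph.

2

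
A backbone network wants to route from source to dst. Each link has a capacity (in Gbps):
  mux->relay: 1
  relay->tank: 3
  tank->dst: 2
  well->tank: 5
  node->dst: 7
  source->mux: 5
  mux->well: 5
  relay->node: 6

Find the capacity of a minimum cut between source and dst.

Max flow = 3 (via 2 augmenting paths).
In the residual at optimum, the set reachable from source is {mux, source, tank, well}.
Cut edges: mux->relay (cap 1), tank->dst (cap 2). Sum = 3.

3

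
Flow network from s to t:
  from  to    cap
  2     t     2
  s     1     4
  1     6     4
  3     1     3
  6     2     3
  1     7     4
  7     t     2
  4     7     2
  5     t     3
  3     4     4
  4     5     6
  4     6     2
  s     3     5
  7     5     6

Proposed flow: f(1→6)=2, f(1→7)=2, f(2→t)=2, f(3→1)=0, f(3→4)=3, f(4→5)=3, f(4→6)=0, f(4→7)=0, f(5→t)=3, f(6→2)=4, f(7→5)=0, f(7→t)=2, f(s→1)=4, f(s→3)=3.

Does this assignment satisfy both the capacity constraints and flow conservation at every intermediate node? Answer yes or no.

Capacity violated on 6→2: flow 4 > capacity 3.

No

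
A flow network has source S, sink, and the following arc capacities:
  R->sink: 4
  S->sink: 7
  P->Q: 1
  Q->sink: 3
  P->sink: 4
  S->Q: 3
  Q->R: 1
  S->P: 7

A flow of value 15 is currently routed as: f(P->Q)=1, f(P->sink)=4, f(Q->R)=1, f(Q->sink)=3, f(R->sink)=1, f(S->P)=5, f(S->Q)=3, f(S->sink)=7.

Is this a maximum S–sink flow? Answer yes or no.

Residual reachable from S: {P, S}; sink is not reachable.
Saturated cut: S->Q, S->sink, P->Q, P->sink with total capacity 15 = current flow value. Flow is maximum.

Yes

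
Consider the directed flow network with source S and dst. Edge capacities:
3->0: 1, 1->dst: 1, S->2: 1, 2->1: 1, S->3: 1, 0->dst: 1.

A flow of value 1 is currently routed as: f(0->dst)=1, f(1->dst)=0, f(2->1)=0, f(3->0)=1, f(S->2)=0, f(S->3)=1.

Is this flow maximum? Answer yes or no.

Residual path S->2->1->dst has bottleneck 1 > 0.
Pushing 1 along it raises the flow to 2, so the given flow is not maximum.

No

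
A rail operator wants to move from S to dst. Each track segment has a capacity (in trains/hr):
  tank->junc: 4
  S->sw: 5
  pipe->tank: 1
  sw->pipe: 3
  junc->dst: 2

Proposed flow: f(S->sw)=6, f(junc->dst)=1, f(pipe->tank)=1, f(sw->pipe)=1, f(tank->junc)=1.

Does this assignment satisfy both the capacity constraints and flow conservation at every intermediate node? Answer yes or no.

No

Capacity violated on S->sw: flow 6 > capacity 5.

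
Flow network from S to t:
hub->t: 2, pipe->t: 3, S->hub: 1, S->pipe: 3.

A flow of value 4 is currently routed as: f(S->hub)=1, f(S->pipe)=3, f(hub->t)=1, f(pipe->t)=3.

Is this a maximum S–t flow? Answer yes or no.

Yes

Residual reachable from S: {S}; t is not reachable.
Saturated cut: S->pipe, S->hub with total capacity 4 = current flow value. Flow is maximum.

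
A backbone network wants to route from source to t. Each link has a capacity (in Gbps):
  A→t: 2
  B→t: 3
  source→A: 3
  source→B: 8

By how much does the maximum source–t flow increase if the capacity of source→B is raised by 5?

0

Original max flow = 5.
Edge source→B does not cross the min cut (source side {A, B, source}), so extra capacity there cannot help.
New max flow = 5. Increase = 0.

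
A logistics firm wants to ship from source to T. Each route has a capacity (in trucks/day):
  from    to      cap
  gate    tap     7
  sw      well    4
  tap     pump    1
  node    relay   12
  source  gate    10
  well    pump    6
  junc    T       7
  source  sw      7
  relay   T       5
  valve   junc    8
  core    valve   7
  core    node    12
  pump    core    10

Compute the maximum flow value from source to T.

5

Augment source→sw→well→pump→core→node→relay→T: bottleneck 4. Total 4.
Augment source→gate→tap→pump→core→node→relay→T: bottleneck 1. Total 5.
No augmenting path remains in the residual graph.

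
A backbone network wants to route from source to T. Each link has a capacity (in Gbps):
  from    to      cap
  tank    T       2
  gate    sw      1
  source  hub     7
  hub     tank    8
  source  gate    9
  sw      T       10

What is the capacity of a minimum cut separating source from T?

Max flow = 3 (via 2 augmenting paths).
In the residual at optimum, the set reachable from source is {gate, hub, source, tank}.
Cut edges: gate→sw (cap 1), tank→T (cap 2). Sum = 3.

3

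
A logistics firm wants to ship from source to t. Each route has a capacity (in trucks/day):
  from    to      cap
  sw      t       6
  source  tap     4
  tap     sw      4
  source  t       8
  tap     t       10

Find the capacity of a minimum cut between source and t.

12

Max flow = 12 (via 2 augmenting paths).
In the residual at optimum, the set reachable from source is {source}.
Cut edges: source->tap (cap 4), source->t (cap 8). Sum = 12.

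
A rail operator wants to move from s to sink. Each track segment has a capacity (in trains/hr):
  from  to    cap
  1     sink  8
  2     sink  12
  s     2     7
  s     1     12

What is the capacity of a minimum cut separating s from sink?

15

Max flow = 15 (via 2 augmenting paths).
In the residual at optimum, the set reachable from s is {1, s}.
Cut edges: s->2 (cap 7), 1->sink (cap 8). Sum = 15.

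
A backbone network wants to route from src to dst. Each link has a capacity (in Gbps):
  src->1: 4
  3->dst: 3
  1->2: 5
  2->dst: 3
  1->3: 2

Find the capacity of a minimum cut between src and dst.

4

Max flow = 4 (via 2 augmenting paths).
In the residual at optimum, the set reachable from src is {src}.
Cut edges: src->1 (cap 4). Sum = 4.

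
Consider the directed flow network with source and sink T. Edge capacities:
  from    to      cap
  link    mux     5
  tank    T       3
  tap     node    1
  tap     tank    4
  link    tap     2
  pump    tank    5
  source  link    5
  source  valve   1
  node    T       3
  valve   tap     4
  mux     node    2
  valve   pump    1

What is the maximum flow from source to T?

Augment source→valve→pump→tank→T: bottleneck 1. Total 1.
Augment source→link→tap→tank→T: bottleneck 2. Total 3.
Augment source→link→mux→node→T: bottleneck 2. Total 5.
No augmenting path remains in the residual graph.

5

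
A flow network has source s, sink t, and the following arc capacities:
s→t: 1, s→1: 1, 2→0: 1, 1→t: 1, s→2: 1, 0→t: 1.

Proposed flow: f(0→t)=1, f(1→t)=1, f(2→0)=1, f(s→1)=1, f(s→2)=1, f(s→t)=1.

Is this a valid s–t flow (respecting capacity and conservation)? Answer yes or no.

Yes

Every edge has 0 ≤ f(e) ≤ cap(e).
At each intermediate node, inflow equals outflow.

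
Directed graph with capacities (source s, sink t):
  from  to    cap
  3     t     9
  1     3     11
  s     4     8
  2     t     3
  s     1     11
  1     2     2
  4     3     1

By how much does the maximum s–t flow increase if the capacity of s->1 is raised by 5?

0

Original max flow = 11.
Edge s->1 does not cross the min cut (source side {1, 3, 4, s}), so extra capacity there cannot help.
New max flow = 11. Increase = 0.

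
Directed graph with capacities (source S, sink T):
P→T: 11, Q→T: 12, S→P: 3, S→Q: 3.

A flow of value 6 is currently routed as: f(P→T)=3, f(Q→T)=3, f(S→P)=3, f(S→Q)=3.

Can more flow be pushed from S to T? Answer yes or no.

No

Residual reachable from S: {S}; T is not reachable.
Saturated cut: S→Q, S→P with total capacity 6 = current flow value. Flow is maximum.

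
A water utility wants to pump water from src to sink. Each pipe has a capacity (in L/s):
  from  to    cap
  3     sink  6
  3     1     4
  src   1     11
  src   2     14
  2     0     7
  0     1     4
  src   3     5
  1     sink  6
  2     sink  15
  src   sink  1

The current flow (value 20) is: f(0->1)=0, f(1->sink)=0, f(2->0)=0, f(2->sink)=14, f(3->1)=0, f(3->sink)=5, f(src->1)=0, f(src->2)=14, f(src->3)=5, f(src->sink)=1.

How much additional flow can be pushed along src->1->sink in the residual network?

6

Residual capacities along the path: src->1: 11, 1->sink: 6.
Minimum is 6.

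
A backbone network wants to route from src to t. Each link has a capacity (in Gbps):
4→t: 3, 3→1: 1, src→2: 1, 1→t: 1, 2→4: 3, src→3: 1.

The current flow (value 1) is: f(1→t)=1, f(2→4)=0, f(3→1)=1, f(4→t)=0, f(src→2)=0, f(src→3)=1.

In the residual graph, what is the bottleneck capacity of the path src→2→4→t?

1

Residual capacities along the path: src→2: 1, 2→4: 3, 4→t: 3.
Minimum is 1.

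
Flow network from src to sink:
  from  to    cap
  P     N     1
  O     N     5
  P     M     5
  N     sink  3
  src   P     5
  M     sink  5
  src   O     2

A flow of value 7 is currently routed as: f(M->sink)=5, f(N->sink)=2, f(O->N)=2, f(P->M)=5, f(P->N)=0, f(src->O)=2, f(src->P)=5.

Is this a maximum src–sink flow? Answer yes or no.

Yes

Residual reachable from src: {src}; sink is not reachable.
Saturated cut: src->P, src->O with total capacity 7 = current flow value. Flow is maximum.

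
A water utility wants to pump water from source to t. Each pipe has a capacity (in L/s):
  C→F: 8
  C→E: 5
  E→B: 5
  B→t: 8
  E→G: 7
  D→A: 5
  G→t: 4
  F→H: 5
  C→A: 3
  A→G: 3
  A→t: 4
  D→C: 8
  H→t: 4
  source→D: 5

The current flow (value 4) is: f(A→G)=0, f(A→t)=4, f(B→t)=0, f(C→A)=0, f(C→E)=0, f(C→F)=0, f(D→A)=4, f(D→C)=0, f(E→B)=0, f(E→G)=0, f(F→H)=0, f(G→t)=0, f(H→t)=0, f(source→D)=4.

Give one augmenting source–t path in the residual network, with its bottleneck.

source→D→A→G→t, bottleneck 1

Residual along source→D→A→G→t: source→D: 1, D→A: 1, A→G: 3, G→t: 4.
Bottleneck = min = 1.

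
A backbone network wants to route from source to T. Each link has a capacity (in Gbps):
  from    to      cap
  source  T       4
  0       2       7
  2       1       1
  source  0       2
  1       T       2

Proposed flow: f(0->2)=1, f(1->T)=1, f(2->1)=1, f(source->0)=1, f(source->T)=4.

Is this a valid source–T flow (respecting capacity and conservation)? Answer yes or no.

Every edge has 0 ≤ f(e) ≤ cap(e).
At each intermediate node, inflow equals outflow.

Yes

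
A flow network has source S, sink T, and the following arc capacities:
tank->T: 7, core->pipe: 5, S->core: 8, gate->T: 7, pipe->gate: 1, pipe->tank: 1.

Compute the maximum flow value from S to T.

Augment S->core->pipe->gate->T: bottleneck 1. Total 1.
Augment S->core->pipe->tank->T: bottleneck 1. Total 2.
No augmenting path remains in the residual graph.

2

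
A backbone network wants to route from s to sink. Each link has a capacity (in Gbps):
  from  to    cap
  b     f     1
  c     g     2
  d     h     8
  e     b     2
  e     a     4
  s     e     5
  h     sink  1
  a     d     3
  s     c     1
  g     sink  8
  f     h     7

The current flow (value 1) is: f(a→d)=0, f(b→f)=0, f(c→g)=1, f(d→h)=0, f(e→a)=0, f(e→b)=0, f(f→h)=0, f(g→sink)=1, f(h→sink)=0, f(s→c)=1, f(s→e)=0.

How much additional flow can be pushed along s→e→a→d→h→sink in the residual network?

Residual capacities along the path: s→e: 5, e→a: 4, a→d: 3, d→h: 8, h→sink: 1.
Minimum is 1.

1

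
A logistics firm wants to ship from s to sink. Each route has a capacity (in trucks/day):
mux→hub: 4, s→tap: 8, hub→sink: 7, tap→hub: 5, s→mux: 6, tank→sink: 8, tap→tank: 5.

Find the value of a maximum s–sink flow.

Augment s→mux→hub→sink: bottleneck 4. Total 4.
Augment s→tap→hub→sink: bottleneck 3. Total 7.
Augment s→tap→tank→sink: bottleneck 5. Total 12.
No augmenting path remains in the residual graph.

12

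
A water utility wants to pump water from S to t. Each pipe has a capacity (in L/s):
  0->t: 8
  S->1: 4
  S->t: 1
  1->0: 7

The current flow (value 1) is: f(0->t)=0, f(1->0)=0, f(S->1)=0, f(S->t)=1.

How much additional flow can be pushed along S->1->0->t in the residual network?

4

Residual capacities along the path: S->1: 4, 1->0: 7, 0->t: 8.
Minimum is 4.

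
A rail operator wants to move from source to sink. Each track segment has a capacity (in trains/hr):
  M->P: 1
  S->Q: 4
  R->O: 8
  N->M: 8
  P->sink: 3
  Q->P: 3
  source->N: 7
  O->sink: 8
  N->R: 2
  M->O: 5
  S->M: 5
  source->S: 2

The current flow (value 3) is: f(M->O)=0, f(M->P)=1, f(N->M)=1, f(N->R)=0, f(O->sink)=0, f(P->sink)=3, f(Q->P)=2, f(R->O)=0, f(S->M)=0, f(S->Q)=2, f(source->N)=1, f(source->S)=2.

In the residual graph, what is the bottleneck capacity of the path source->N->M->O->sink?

5

Residual capacities along the path: source->N: 6, N->M: 7, M->O: 5, O->sink: 8.
Minimum is 5.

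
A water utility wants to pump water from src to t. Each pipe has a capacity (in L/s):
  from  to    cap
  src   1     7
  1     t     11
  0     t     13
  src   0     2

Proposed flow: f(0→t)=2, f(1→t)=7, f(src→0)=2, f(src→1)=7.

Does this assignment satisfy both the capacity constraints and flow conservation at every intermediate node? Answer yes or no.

Every edge has 0 ≤ f(e) ≤ cap(e).
At each intermediate node, inflow equals outflow.

Yes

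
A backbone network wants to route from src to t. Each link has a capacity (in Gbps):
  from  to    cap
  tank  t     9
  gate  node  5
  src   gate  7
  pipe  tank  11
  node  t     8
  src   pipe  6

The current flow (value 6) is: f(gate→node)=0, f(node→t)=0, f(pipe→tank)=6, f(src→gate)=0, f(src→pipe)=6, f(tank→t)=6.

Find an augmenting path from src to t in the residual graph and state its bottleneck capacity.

src→gate→node→t, bottleneck 5

Residual along src→gate→node→t: src→gate: 7, gate→node: 5, node→t: 8.
Bottleneck = min = 5.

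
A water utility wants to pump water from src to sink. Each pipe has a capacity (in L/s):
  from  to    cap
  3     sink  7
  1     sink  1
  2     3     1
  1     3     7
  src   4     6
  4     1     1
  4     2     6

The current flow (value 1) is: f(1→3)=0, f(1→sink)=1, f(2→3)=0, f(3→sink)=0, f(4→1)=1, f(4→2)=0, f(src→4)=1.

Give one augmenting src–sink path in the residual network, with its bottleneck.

Residual along src→4→2→3→sink: src→4: 5, 4→2: 6, 2→3: 1, 3→sink: 7.
Bottleneck = min = 1.

src→4→2→3→sink, bottleneck 1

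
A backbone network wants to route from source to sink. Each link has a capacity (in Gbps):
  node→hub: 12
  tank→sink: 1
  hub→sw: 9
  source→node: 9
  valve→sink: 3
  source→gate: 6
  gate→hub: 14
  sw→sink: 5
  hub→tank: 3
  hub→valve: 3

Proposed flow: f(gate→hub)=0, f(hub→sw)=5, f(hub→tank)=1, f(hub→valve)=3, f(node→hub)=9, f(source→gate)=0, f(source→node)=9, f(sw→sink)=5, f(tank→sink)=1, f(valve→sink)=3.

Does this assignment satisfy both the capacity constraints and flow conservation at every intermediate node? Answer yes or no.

Yes

Every edge has 0 ≤ f(e) ≤ cap(e).
At each intermediate node, inflow equals outflow.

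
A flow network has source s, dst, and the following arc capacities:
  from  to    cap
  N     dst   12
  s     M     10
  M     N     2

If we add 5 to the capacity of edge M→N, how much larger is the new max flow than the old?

5

Original max flow = 2.
After raising cap(M→N), augmenting paths through that edge carry 5 more units.
New max flow = 7. Increase = 5.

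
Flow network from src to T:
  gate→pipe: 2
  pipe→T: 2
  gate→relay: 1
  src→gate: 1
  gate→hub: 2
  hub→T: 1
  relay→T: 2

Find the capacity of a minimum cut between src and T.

1

Max flow = 1 (via 1 augmenting path).
In the residual at optimum, the set reachable from src is {src}.
Cut edges: src→gate (cap 1). Sum = 1.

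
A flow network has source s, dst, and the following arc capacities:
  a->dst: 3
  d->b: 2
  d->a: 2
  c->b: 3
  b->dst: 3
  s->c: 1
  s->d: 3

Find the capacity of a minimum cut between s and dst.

4

Max flow = 4 (via 3 augmenting paths).
In the residual at optimum, the set reachable from s is {s}.
Cut edges: s->c (cap 1), s->d (cap 3). Sum = 4.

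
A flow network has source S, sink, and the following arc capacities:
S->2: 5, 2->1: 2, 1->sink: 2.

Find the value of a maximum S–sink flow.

2

Augment S->2->1->sink: bottleneck 2. Total 2.
No augmenting path remains in the residual graph.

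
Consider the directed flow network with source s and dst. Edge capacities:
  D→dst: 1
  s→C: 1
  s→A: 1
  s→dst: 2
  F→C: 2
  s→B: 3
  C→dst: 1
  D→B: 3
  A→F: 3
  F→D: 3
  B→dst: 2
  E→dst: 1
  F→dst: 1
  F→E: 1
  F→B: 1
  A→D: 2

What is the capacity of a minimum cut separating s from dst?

6

Max flow = 6 (via 4 augmenting paths).
In the residual at optimum, the set reachable from s is {B, s}.
Cut edges: s→A (cap 1), s→C (cap 1), s→dst (cap 2), B→dst (cap 2). Sum = 6.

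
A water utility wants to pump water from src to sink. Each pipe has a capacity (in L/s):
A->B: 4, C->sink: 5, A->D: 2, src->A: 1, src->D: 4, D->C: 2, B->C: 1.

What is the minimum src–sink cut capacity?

3

Max flow = 3 (via 2 augmenting paths).
In the residual at optimum, the set reachable from src is {D, src}.
Cut edges: src->A (cap 1), D->C (cap 2). Sum = 3.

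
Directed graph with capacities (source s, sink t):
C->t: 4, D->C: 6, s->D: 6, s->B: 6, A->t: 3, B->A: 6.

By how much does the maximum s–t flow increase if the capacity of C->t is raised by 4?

2

Original max flow = 7.
After raising cap(C->t), augmenting paths through that edge carry 2 more units.
New max flow = 9. Increase = 2.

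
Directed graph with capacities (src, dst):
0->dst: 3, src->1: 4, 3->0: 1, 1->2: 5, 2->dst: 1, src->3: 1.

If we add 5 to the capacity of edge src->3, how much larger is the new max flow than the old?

Original max flow = 2.
Even with extra capacity on src->3, another cut of capacity 2 remains binding.
New max flow = 2. Increase = 0.

0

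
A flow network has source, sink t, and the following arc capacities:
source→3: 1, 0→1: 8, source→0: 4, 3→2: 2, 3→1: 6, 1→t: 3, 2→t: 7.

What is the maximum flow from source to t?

Augment source→0→1→t: bottleneck 3. Total 3.
Augment source→3→2→t: bottleneck 1. Total 4.
No augmenting path remains in the residual graph.

4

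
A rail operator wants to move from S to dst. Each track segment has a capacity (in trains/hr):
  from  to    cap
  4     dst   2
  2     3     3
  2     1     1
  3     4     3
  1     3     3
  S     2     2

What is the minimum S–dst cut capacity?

Max flow = 2 (via 1 augmenting path).
In the residual at optimum, the set reachable from S is {S}.
Cut edges: S->2 (cap 2). Sum = 2.

2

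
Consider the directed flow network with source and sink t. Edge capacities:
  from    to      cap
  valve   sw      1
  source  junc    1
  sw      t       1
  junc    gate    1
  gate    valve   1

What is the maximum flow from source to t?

Augment source→junc→gate→valve→sw→t: bottleneck 1. Total 1.
No augmenting path remains in the residual graph.

1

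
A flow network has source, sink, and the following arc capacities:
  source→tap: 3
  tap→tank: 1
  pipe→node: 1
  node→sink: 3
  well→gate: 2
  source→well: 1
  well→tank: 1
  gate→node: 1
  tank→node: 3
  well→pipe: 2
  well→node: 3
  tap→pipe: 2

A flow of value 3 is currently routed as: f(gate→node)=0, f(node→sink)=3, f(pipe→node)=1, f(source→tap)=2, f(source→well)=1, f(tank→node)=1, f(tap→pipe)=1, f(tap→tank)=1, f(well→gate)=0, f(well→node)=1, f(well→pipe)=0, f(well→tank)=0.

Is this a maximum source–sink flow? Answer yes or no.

Residual reachable from source: {pipe, source, tap}; sink is not reachable.
Saturated cut: source→well, tap→tank, pipe→node with total capacity 3 = current flow value. Flow is maximum.

Yes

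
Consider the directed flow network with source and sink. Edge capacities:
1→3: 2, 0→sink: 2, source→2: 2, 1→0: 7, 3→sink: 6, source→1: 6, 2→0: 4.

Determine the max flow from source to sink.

Augment source→2→0→sink: bottleneck 2. Total 2.
Augment source→1→3→sink: bottleneck 2. Total 4.
No augmenting path remains in the residual graph.

4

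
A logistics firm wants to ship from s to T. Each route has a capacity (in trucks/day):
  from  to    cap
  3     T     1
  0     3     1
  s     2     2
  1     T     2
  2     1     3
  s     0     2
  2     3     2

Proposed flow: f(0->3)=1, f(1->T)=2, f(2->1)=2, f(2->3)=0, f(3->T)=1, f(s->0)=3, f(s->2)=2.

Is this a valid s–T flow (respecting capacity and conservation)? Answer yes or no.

Capacity violated on s->0: flow 3 > capacity 2.

No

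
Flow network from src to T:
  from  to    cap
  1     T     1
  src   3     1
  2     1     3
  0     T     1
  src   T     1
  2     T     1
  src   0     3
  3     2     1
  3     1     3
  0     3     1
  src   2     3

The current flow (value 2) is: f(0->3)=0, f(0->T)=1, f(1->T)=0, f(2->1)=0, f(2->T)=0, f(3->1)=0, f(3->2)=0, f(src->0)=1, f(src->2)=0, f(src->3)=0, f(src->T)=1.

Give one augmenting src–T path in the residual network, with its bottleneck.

src->2->T, bottleneck 1

Residual along src->2->T: src->2: 3, 2->T: 1.
Bottleneck = min = 1.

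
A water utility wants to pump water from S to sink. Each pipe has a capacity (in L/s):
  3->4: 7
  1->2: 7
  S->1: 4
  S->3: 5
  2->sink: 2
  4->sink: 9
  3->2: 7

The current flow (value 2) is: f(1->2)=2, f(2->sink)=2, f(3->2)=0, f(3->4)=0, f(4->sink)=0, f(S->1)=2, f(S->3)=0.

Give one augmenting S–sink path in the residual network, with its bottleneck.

Residual along S->3->4->sink: S->3: 5, 3->4: 7, 4->sink: 9.
Bottleneck = min = 5.

S->3->4->sink, bottleneck 5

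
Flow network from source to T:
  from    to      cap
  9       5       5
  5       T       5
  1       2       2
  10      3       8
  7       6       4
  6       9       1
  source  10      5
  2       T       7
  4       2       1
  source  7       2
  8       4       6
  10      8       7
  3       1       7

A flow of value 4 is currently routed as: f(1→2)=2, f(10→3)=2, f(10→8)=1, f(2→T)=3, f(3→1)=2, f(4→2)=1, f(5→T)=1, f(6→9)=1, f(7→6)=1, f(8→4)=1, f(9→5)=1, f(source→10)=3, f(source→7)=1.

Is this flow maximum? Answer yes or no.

Yes

Residual reachable from source: {1, 10, 3, 4, 6, 7, 8, source}; T is not reachable.
Saturated cut: 6→9, 1→2, 4→2 with total capacity 4 = current flow value. Flow is maximum.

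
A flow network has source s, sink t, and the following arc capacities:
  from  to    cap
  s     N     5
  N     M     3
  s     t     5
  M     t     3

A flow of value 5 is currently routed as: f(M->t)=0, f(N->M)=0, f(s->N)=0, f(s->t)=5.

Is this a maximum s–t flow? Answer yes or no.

Residual path s->N->M->t has bottleneck 3 > 0.
Pushing 3 along it raises the flow to 8, so the given flow is not maximum.

No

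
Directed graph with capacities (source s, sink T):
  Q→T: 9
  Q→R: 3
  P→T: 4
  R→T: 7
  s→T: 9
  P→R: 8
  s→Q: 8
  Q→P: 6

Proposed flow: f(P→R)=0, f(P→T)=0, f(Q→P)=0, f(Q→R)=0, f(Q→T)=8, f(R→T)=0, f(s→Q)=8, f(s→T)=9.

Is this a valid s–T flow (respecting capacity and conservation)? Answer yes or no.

Yes

Every edge has 0 ≤ f(e) ≤ cap(e).
At each intermediate node, inflow equals outflow.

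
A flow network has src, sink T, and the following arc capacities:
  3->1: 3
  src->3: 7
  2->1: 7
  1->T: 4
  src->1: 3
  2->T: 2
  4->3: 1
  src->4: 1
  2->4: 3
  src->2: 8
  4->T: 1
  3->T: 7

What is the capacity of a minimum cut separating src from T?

14

Max flow = 14 (via 5 augmenting paths).
In the residual at optimum, the set reachable from src is {1, 2, 3, 4, src}.
Cut edges: 2->T (cap 2), 4->T (cap 1), 3->T (cap 7), 1->T (cap 4). Sum = 14.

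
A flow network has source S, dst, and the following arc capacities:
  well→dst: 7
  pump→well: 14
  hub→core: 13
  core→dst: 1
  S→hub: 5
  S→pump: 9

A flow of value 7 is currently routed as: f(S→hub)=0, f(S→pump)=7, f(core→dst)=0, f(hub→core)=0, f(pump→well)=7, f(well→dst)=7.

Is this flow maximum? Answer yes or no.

Residual path S→hub→core→dst has bottleneck 1 > 0.
Pushing 1 along it raises the flow to 8, so the given flow is not maximum.

No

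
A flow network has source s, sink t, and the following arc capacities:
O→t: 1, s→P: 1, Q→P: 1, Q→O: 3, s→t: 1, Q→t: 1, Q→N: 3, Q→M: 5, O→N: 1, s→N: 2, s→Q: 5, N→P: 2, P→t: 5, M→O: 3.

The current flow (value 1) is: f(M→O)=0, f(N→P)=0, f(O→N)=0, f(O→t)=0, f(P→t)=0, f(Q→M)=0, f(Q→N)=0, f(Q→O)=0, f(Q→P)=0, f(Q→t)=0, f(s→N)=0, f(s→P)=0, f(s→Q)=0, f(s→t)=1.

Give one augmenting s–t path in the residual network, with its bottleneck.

Residual along s→Q→t: s→Q: 5, Q→t: 1.
Bottleneck = min = 1.

s→Q→t, bottleneck 1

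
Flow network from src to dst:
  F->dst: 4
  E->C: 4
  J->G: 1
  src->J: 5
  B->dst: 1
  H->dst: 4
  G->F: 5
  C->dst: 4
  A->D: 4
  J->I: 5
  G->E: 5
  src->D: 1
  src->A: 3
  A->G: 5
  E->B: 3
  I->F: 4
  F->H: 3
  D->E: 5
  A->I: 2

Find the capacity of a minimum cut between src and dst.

Max flow = 9 (via 5 augmenting paths).
In the residual at optimum, the set reachable from src is {src}.
Cut edges: src->A (cap 3), src->J (cap 5), src->D (cap 1). Sum = 9.

9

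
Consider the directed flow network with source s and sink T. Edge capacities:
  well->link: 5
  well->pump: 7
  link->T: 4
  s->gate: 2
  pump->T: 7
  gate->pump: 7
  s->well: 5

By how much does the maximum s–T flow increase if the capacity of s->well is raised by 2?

Original max flow = 7.
After raising cap(s->well), augmenting paths through that edge carry 2 more units.
New max flow = 9. Increase = 2.

2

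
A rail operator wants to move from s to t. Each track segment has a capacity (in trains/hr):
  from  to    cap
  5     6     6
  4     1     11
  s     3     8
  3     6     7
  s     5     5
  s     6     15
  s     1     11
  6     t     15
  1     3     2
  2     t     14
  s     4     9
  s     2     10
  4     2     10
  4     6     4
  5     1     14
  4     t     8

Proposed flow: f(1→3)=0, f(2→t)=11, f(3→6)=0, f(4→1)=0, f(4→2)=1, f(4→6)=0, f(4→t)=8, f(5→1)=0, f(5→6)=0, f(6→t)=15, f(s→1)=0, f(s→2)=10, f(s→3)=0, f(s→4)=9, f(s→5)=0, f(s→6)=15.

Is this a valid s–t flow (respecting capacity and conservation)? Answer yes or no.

Yes

Every edge has 0 ≤ f(e) ≤ cap(e).
At each intermediate node, inflow equals outflow.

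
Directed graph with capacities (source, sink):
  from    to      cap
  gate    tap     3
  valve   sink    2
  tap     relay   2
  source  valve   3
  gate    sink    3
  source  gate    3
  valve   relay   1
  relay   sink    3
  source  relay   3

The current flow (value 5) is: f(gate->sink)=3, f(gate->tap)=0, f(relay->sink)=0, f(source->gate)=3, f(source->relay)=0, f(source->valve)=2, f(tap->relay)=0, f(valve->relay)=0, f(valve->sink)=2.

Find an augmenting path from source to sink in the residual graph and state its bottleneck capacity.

source->relay->sink, bottleneck 3

Residual along source->relay->sink: source->relay: 3, relay->sink: 3.
Bottleneck = min = 3.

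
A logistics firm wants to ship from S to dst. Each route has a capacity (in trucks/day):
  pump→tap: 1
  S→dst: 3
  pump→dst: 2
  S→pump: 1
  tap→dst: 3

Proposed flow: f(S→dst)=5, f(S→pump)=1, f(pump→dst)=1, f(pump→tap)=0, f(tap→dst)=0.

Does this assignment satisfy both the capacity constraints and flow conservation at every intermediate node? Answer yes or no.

Capacity violated on S→dst: flow 5 > capacity 3.

No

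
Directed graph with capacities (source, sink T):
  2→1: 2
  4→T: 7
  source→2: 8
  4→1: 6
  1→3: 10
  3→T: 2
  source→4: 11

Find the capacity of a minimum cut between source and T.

9

Max flow = 9 (via 2 augmenting paths).
In the residual at optimum, the set reachable from source is {1, 2, 3, 4, source}.
Cut edges: 4→T (cap 7), 3→T (cap 2). Sum = 9.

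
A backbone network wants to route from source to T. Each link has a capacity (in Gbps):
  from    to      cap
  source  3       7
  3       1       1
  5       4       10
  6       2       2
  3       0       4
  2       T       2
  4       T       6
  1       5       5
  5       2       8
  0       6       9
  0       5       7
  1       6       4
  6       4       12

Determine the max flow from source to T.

Augment source→3→1→6→4→T: bottleneck 1. Total 1.
Augment source→3→0→6→4→T: bottleneck 4. Total 5.
No augmenting path remains in the residual graph.

5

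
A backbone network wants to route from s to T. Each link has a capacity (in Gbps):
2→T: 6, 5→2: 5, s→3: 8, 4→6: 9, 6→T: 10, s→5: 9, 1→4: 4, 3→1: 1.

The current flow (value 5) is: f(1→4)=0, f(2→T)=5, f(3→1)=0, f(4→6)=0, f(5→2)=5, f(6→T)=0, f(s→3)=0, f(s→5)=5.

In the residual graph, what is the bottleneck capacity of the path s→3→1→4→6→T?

Residual capacities along the path: s→3: 8, 3→1: 1, 1→4: 4, 4→6: 9, 6→T: 10.
Minimum is 1.

1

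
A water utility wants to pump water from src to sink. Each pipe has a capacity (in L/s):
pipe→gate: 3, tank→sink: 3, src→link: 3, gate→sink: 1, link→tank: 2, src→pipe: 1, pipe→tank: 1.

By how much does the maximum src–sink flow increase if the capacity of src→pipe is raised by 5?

Original max flow = 3.
After raising cap(src→pipe), augmenting paths through that edge carry 1 more unit.
New max flow = 4. Increase = 1.

1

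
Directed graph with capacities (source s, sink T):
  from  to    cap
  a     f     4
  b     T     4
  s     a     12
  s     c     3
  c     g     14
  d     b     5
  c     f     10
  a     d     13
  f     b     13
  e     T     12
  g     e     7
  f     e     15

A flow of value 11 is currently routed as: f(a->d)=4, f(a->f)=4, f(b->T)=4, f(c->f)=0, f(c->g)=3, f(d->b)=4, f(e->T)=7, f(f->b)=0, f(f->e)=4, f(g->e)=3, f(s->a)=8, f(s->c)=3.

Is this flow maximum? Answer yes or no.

Yes

Residual reachable from s: {a, b, d, s}; T is not reachable.
Saturated cut: s->c, a->f, b->T with total capacity 11 = current flow value. Flow is maximum.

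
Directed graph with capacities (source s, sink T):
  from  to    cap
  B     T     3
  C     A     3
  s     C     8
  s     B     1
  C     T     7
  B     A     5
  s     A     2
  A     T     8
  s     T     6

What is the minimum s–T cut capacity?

Max flow = 17 (via 5 augmenting paths).
In the residual at optimum, the set reachable from s is {s}.
Cut edges: s->B (cap 1), s->C (cap 8), s->A (cap 2), s->T (cap 6). Sum = 17.

17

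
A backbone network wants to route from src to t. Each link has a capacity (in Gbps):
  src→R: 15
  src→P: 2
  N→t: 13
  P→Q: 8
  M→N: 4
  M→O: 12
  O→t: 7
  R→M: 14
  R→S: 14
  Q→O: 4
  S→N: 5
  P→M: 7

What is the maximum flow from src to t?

Augment src→P→Q→O→t: bottleneck 2. Total 2.
Augment src→R→M→O→t: bottleneck 5. Total 7.
Augment src→R→M→N→t: bottleneck 4. Total 11.
Augment src→R→S→N→t: bottleneck 5. Total 16.
No augmenting path remains in the residual graph.

16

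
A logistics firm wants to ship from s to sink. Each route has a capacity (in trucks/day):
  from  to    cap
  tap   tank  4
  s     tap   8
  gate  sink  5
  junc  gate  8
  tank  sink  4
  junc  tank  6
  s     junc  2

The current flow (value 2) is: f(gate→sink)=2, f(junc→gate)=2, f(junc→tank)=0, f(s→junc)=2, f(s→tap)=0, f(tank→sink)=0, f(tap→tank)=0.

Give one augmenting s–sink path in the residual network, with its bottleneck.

Residual along s→tap→tank→sink: s→tap: 8, tap→tank: 4, tank→sink: 4.
Bottleneck = min = 4.

s→tap→tank→sink, bottleneck 4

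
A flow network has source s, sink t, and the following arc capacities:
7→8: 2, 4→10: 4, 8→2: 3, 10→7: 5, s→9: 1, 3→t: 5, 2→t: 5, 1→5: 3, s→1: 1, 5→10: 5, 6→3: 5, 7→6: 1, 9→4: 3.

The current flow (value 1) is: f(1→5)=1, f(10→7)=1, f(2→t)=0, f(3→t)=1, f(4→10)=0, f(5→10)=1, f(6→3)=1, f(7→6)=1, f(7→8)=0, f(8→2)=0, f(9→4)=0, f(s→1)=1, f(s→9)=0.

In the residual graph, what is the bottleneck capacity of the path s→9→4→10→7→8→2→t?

Residual capacities along the path: s→9: 1, 9→4: 3, 4→10: 4, 10→7: 4, 7→8: 2, 8→2: 3, 2→t: 5.
Minimum is 1.

1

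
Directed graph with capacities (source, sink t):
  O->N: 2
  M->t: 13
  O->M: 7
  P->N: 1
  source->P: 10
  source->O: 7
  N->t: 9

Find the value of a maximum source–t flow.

Augment source->O->M->t: bottleneck 7. Total 7.
Augment source->P->N->t: bottleneck 1. Total 8.
No augmenting path remains in the residual graph.

8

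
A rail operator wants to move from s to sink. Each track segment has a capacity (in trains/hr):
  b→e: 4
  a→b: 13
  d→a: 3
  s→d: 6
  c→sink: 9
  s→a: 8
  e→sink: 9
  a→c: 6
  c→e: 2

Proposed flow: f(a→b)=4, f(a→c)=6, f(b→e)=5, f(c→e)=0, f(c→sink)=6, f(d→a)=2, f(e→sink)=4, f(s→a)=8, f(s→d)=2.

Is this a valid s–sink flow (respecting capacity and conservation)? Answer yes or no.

Capacity violated on b→e: flow 5 > capacity 4.

No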